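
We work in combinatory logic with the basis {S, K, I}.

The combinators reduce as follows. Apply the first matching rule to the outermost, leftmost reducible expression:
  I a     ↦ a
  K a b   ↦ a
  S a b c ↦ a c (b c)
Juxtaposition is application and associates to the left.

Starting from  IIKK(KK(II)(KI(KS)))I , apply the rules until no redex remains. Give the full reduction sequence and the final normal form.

Answer: normal form = KI  (in 3 steps)

Reduction:
  start: IIKK(KK(II)(KI(KS)))I
  step 1: IKK(KK(II)(KI(KS)))I
  step 2: KK(KK(II)(KI(KS)))I
  step 3: KI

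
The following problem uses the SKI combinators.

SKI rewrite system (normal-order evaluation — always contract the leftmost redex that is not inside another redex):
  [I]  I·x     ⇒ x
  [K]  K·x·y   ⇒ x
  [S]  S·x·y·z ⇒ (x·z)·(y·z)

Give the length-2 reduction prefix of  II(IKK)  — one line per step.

Answer: after 2 steps: IKK

Reduction:
  start: II(IKK)
  [1] I(IKK)
  [2] IKK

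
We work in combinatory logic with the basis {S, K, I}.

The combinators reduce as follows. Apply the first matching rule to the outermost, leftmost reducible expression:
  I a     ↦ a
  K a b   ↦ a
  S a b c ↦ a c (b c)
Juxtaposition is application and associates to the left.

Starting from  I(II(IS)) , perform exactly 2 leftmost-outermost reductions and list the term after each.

Answer: after 2 steps: I(IS)

Working:
  start: I(II(IS))
  step 1: II(IS)
  step 2: I(IS)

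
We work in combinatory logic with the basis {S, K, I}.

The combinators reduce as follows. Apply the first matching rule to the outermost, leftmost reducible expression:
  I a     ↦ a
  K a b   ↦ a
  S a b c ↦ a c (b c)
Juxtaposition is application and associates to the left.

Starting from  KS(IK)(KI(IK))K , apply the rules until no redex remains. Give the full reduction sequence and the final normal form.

Answer: normal form = SIK  (in 2 steps)

Reduction:
  start: KS(IK)(KI(IK))K
  [1] S(KI(IK))K
  [2] SIK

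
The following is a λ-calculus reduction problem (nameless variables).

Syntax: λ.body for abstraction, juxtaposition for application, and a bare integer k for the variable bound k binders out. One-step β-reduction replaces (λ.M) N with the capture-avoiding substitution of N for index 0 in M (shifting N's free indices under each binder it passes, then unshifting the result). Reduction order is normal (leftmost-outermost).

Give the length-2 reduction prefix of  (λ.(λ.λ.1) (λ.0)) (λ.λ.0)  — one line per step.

  start: (λ.(λ.λ.1) (λ.0)) (λ.λ.0)
  →1  (λ.λ.1) (λ.0)
  →2  λ.λ.0

Answer: after 2 steps: λ.λ.0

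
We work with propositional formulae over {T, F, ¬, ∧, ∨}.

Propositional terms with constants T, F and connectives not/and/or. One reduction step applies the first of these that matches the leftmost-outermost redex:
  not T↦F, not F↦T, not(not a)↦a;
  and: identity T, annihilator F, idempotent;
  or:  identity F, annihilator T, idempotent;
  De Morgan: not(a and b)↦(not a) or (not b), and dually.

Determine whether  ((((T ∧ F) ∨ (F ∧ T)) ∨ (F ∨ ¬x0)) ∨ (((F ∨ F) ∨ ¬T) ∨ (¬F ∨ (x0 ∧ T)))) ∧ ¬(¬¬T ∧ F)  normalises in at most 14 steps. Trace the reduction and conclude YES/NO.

Answer: NO — after 14 steps the term is ¬¬¬T ∨ ¬F, not yet normal

Working:
  start: ((((T ∧ F) ∨ (F ∧ T)) ∨ (F ∨ ¬x0)) ∨ (((F ∨ F) ∨ ¬T) ∨ (¬F ∨ (x0 ∧ T)))) ∧ ¬(¬¬T ∧ F)
  →1  (((F ∨ (F ∧ T)) ∨ (F ∨ ¬x0)) ∨ (((F ∨ F) ∨ ¬T) ∨ (¬F ∨ (x0 ∧ T)))) ∧ ¬(¬¬T ∧ F)
  →2  (((F ∧ T) ∨ (F ∨ ¬x0)) ∨ (((F ∨ F) ∨ ¬T) ∨ (¬F ∨ (x0 ∧ T)))) ∧ ¬(¬¬T ∧ F)
  →3  ((F ∨ (F ∨ ¬x0)) ∨ (((F ∨ F) ∨ ¬T) ∨ (¬F ∨ (x0 ∧ T)))) ∧ ¬(¬¬T ∧ F)
  →4  ((F ∨ ¬x0) ∨ (((F ∨ F) ∨ ¬T) ∨ (¬F ∨ (x0 ∧ T)))) ∧ ¬(¬¬T ∧ F)
  →5  (¬x0 ∨ (((F ∨ F) ∨ ¬T) ∨ (¬F ∨ (x0 ∧ T)))) ∧ ¬(¬¬T ∧ F)
  →6  (¬x0 ∨ ((F ∨ ¬T) ∨ (¬F ∨ (x0 ∧ T)))) ∧ ¬(¬¬T ∧ F)
  →7  (¬x0 ∨ (¬T ∨ (¬F ∨ (x0 ∧ T)))) ∧ ¬(¬¬T ∧ F)
  →8  (¬x0 ∨ (F ∨ (¬F ∨ (x0 ∧ T)))) ∧ ¬(¬¬T ∧ F)
  →9  (¬x0 ∨ (¬F ∨ (x0 ∧ T))) ∧ ¬(¬¬T ∧ F)
  →10  (¬x0 ∨ (T ∨ (x0 ∧ T))) ∧ ¬(¬¬T ∧ F)
  →11  (¬x0 ∨ T) ∧ ¬(¬¬T ∧ F)
  →12  T ∧ ¬(¬¬T ∧ F)
  →13  ¬(¬¬T ∧ F)
  →14  ¬¬¬T ∨ ¬F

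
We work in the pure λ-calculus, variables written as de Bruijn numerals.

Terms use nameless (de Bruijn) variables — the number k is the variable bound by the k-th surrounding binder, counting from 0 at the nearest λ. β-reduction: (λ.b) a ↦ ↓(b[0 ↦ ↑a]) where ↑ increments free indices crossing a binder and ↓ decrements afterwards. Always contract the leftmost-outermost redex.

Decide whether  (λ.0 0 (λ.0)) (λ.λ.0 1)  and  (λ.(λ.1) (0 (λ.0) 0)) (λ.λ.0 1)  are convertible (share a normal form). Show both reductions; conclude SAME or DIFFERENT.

Answer: SAME — A ⇓ λ.λ.0 1, B ⇓ λ.λ.0 1

Working:
Term A:
  start: (λ.0 0 (λ.0)) (λ.λ.0 1)
  step 1: (λ.λ.0 1) (λ.λ.0 1) (λ.0)
  step 2: (λ.0 (λ.λ.0 1)) (λ.0)
  step 3: (λ.0) (λ.λ.0 1)
  step 4: λ.λ.0 1

Term B:
  start: (λ.(λ.1) (0 (λ.0) 0)) (λ.λ.0 1)
  step 1: (λ.λ.λ.0 1) ((λ.λ.0 1) (λ.0) (λ.λ.0 1))
  step 2: λ.λ.0 1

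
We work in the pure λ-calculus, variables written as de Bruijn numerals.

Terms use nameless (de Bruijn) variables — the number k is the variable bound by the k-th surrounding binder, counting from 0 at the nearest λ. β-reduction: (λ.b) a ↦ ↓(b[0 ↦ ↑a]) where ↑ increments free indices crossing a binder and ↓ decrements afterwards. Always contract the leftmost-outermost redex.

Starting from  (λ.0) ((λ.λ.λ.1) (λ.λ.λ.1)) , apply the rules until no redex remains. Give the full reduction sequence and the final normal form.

Answer: normal form = λ.λ.1  (in 2 steps)

Reduction:
  start: (λ.0) ((λ.λ.λ.1) (λ.λ.λ.1))
  [1] (λ.λ.λ.1) (λ.λ.λ.1)
  [2] λ.λ.1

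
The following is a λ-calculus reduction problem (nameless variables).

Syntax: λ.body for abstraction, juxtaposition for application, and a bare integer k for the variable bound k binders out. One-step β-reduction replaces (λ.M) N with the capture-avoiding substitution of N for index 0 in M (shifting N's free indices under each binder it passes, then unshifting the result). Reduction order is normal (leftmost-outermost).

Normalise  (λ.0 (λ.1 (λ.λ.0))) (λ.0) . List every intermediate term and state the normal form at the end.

  start: (λ.0 (λ.1 (λ.λ.0))) (λ.0)
  step 1: (λ.0) (λ.(λ.0) (λ.λ.0))
  step 2: λ.(λ.0) (λ.λ.0)
  step 3: λ.λ.λ.0

Answer: normal form = λ.λ.λ.0  (in 3 steps)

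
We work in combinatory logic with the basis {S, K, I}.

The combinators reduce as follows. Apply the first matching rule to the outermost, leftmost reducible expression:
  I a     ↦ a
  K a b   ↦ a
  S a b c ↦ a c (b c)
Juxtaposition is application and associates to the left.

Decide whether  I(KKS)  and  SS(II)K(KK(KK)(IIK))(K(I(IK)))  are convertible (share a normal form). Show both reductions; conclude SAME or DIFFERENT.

Term A:
  start: I(KKS)
  →1  KKS
  →2  K

Term B:
  start: SS(II)K(KK(KK)(IIK))(K(I(IK)))
  →1  SK(IIK)(KK(KK)(IIK))(K(I(IK)))
  →2  K(KK(KK)(IIK))(IIK(KK(KK)(IIK)))(K(I(IK)))
  →3  KK(KK)(IIK)(K(I(IK)))
  →4  K(IIK)(K(I(IK)))
  →5  IIK
  →6  IK
  →7  K

Answer: SAME — A ⇓ K, B ⇓ K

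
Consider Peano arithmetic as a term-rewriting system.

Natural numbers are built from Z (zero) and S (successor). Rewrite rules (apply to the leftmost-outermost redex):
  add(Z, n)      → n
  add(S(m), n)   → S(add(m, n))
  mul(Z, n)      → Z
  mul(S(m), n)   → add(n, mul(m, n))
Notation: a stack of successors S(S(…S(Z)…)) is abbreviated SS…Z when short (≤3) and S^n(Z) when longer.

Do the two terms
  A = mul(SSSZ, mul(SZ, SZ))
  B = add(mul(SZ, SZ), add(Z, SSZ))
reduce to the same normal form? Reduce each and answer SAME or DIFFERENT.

Answer: SAME — A ⇓ SSSZ, B ⇓ SSSZ

Working:
Term A:
  start: mul(SSSZ, mul(SZ, SZ))
  →1  add(mul(SZ, SZ), mul(SSZ, mul(SZ, SZ)))
  →2  add(add(SZ, mul(Z, SZ)), mul(SSZ, mul(SZ, SZ)))
  →3  add(S(add(Z, mul(Z, SZ))), mul(SSZ, mul(SZ, SZ)))
  →4  S(add(add(Z, mul(Z, SZ)), mul(SSZ, mul(SZ, SZ))))
  →5  S(add(mul(Z, SZ), mul(SSZ, mul(SZ, SZ))))
  →6  S(add(Z, mul(SSZ, mul(SZ, SZ))))
  →7  S(mul(SSZ, mul(SZ, SZ)))
  →8  S(add(mul(SZ, SZ), mul(SZ, mul(SZ, SZ))))
  →9  S(add(add(SZ, mul(Z, SZ)), mul(SZ, mul(SZ, SZ))))
  →10  S(add(S(add(Z, mul(Z, SZ))), mul(SZ, mul(SZ, SZ))))
  →11  S(S(add(add(Z, mul(Z, SZ)), mul(SZ, mul(SZ, SZ)))))
  →12  S(S(add(mul(Z, SZ), mul(SZ, mul(SZ, SZ)))))
  →13  S(S(add(Z, mul(SZ, mul(SZ, SZ)))))
  →14  S(S(mul(SZ, mul(SZ, SZ))))
  →15  S(S(add(mul(SZ, SZ), mul(Z, mul(SZ, SZ)))))
  →16  S(S(add(add(SZ, mul(Z, SZ)), mul(Z, mul(SZ, SZ)))))
  →17  S(S(add(S(add(Z, mul(Z, SZ))), mul(Z, mul(SZ, SZ)))))
  →18  S(S(S(add(add(Z, mul(Z, SZ)), mul(Z, mul(SZ, SZ))))))
  →19  S(S(S(add(mul(Z, SZ), mul(Z, mul(SZ, SZ))))))
  →20  S(S(S(add(Z, mul(Z, mul(SZ, SZ))))))
  →21  S(S(S(mul(Z, mul(SZ, SZ)))))
  →22  SSSZ

Term B:
  start: add(mul(SZ, SZ), add(Z, SSZ))
  →1  add(add(SZ, mul(Z, SZ)), add(Z, SSZ))
  →2  add(S(add(Z, mul(Z, SZ))), add(Z, SSZ))
  →3  S(add(add(Z, mul(Z, SZ)), add(Z, SSZ)))
  →4  S(add(mul(Z, SZ), add(Z, SSZ)))
  →5  S(add(Z, add(Z, SSZ)))
  →6  S(add(Z, SSZ))
  →7  SSSZ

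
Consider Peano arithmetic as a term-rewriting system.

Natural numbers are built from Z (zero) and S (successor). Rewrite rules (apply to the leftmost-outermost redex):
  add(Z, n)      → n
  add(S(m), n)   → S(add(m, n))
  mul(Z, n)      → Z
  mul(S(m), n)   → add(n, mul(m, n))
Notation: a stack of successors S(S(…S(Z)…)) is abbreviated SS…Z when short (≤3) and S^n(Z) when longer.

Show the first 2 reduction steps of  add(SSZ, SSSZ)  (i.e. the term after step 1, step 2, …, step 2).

Answer: after 2 steps: S(S(add(Z, SSSZ)))

Derivation:
  start: add(SSZ, SSSZ)
  [1] S(add(SZ, SSSZ))
  [2] S(S(add(Z, SSSZ)))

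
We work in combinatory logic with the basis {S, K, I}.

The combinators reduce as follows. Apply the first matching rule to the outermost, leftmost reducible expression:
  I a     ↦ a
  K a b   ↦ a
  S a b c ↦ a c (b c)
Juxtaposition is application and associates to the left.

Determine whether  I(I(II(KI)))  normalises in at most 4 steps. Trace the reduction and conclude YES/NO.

Answer: YES — reaches normal form KI in 4 ≤ 4 steps

Derivation:
  start: I(I(II(KI)))
  →1  I(II(KI))
  →2  II(KI)
  →3  I(KI)
  →4  KI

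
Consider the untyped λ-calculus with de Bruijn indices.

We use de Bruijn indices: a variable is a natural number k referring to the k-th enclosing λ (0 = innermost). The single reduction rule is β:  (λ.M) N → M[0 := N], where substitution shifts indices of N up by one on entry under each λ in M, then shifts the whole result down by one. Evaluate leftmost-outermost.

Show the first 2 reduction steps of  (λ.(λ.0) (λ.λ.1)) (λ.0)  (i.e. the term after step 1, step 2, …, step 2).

Answer: after 2 steps: λ.λ.1

Derivation:
  start: (λ.(λ.0) (λ.λ.1)) (λ.0)
  [1] (λ.0) (λ.λ.1)
  [2] λ.λ.1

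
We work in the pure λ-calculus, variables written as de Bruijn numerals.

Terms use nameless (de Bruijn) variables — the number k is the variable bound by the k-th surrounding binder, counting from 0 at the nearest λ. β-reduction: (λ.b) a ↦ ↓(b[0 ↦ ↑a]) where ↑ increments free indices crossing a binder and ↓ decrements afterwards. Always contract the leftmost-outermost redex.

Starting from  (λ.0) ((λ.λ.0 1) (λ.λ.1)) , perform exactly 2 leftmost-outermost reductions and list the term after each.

Answer: after 2 steps: λ.0 (λ.λ.1)

Working:
  start: (λ.0) ((λ.λ.0 1) (λ.λ.1))
  →1  (λ.λ.0 1) (λ.λ.1)
  →2  λ.0 (λ.λ.1)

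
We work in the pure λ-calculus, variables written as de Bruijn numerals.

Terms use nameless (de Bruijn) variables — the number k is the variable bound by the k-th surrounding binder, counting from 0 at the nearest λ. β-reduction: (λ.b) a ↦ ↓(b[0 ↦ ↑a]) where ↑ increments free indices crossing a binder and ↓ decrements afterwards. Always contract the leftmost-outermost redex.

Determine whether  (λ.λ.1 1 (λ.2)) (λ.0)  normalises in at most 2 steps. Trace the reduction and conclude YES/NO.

Answer: NO — after 2 steps the term is λ.(λ.0) (λ.λ.0), not yet normal

Derivation:
  start: (λ.λ.1 1 (λ.2)) (λ.0)
  →1  λ.(λ.0) (λ.0) (λ.λ.0)
  →2  λ.(λ.0) (λ.λ.0)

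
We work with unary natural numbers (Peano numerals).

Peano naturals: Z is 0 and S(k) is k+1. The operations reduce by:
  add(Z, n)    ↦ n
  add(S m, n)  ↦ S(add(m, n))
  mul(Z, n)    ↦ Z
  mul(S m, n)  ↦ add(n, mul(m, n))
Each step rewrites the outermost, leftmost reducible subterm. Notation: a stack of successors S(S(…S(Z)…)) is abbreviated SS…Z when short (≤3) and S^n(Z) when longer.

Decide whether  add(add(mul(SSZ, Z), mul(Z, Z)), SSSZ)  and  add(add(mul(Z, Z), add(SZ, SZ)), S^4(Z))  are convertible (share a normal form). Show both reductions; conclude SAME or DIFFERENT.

Term A:
  start: add(add(mul(SSZ, Z), mul(Z, Z)), SSSZ)
  step 1: add(add(add(Z, mul(SZ, Z)), mul(Z, Z)), SSSZ)
  step 2: add(add(mul(SZ, Z), mul(Z, Z)), SSSZ)
  step 3: add(add(add(Z, mul(Z, Z)), mul(Z, Z)), SSSZ)
  step 4: add(add(mul(Z, Z), mul(Z, Z)), SSSZ)
  step 5: add(add(Z, mul(Z, Z)), SSSZ)
  step 6: add(mul(Z, Z), SSSZ)
  step 7: add(Z, SSSZ)
  step 8: SSSZ

Term B:
  start: add(add(mul(Z, Z), add(SZ, SZ)), S^4(Z))
  step 1: add(add(Z, add(SZ, SZ)), S^4(Z))
  step 2: add(add(SZ, SZ), S^4(Z))
  step 3: add(S(add(Z, SZ)), S^4(Z))
  step 4: S(add(add(Z, SZ), S^4(Z)))
  step 5: S(add(SZ, S^4(Z)))
  step 6: S(S(add(Z, S^4(Z))))
  step 7: S^6(Z)

Answer: DIFFERENT — A ⇓ SSSZ, B ⇓ S^6(Z)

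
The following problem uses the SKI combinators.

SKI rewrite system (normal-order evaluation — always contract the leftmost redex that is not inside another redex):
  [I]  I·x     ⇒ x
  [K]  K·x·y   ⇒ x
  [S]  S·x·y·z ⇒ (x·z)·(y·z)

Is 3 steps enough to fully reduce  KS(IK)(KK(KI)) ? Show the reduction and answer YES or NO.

Answer: YES — reaches normal form SK in 2 ≤ 3 steps

Reduction:
  start: KS(IK)(KK(KI))
  →1  S(KK(KI))
  →2  SK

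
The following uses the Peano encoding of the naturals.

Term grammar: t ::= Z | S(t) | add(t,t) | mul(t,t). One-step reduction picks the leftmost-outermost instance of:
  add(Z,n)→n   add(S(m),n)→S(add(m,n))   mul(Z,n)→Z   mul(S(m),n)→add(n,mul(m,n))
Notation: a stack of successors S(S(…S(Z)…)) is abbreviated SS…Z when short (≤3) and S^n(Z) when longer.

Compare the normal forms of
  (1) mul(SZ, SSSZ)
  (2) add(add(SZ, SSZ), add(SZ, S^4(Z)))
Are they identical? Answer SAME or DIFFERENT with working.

Term A:
  start: mul(SZ, SSSZ)
  →1  add(SSSZ, mul(Z, SSSZ))
  →2  S(add(SSZ, mul(Z, SSSZ)))
  →3  S(S(add(SZ, mul(Z, SSSZ))))
  →4  S(S(S(add(Z, mul(Z, SSSZ)))))
  →5  S(S(S(mul(Z, SSSZ))))
  →6  SSSZ

Term B:
  start: add(add(SZ, SSZ), add(SZ, S^4(Z)))
  →1  add(S(add(Z, SSZ)), add(SZ, S^4(Z)))
  →2  S(add(add(Z, SSZ), add(SZ, S^4(Z))))
  →3  S(add(SSZ, add(SZ, S^4(Z))))
  →4  S(S(add(SZ, add(SZ, S^4(Z)))))
  →5  S(S(S(add(Z, add(SZ, S^4(Z))))))
  →6  S(S(S(add(SZ, S^4(Z)))))
  →7  S(S(S(S(add(Z, S^4(Z))))))
  →8  S^8(Z)

Answer: DIFFERENT — A ⇓ SSSZ, B ⇓ S^8(Z)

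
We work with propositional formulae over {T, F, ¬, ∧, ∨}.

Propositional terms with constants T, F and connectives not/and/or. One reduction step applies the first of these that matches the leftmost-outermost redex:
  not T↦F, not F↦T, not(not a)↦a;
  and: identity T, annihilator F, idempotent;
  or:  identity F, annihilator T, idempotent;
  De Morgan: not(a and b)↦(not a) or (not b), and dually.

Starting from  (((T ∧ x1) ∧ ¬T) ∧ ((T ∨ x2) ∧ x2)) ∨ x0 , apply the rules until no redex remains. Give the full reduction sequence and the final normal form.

  start: (((T ∧ x1) ∧ ¬T) ∧ ((T ∨ x2) ∧ x2)) ∨ x0
  →1  ((x1 ∧ ¬T) ∧ ((T ∨ x2) ∧ x2)) ∨ x0
  →2  ((x1 ∧ F) ∧ ((T ∨ x2) ∧ x2)) ∨ x0
  →3  (F ∧ ((T ∨ x2) ∧ x2)) ∨ x0
  →4  F ∨ x0
  →5  x0

Answer: normal form = x0  (in 5 steps)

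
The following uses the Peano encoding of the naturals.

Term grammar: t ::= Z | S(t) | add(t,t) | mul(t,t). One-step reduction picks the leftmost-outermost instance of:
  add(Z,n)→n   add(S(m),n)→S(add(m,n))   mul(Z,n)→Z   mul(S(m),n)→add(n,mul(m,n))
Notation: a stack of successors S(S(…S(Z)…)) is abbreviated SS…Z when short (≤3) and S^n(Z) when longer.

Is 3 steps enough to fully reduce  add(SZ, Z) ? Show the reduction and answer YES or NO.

  start: add(SZ, Z)
  →1  S(add(Z, Z))
  →2  SZ

Answer: YES — reaches normal form SZ in 2 ≤ 3 steps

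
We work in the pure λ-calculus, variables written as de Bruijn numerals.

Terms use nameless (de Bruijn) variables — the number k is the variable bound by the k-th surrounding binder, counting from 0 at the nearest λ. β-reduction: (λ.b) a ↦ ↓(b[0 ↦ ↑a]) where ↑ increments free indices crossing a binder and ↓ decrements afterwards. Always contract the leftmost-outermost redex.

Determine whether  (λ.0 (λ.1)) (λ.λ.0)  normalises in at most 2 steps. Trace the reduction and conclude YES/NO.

Answer: YES — reaches normal form λ.0 in 2 ≤ 2 steps

Derivation:
  start: (λ.0 (λ.1)) (λ.λ.0)
  [1] (λ.λ.0) (λ.λ.λ.0)
  [2] λ.0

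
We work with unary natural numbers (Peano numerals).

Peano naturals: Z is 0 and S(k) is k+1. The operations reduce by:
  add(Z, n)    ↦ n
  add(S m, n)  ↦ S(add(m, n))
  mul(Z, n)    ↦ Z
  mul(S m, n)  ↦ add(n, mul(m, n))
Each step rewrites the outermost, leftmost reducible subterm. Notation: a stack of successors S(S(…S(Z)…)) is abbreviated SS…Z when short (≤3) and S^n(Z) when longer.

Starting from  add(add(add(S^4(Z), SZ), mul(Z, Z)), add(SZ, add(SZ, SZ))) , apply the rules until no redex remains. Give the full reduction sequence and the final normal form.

Answer: normal form = S^8(Z)  (in 22 steps)

Derivation:
  start: add(add(add(S^4(Z), SZ), mul(Z, Z)), add(SZ, add(SZ, SZ)))
  step 1: add(add(S(add(SSSZ, SZ)), mul(Z, Z)), add(SZ, add(SZ, SZ)))
  step 2: add(S(add(add(SSSZ, SZ), mul(Z, Z))), add(SZ, add(SZ, SZ)))
  step 3: S(add(add(add(SSSZ, SZ), mul(Z, Z)), add(SZ, add(SZ, SZ))))
  step 4: S(add(add(S(add(SSZ, SZ)), mul(Z, Z)), add(SZ, add(SZ, SZ))))
  step 5: S(add(S(add(add(SSZ, SZ), mul(Z, Z))), add(SZ, add(SZ, SZ))))
  step 6: S(S(add(add(add(SSZ, SZ), mul(Z, Z)), add(SZ, add(SZ, SZ)))))
  step 7: S(S(add(add(S(add(SZ, SZ)), mul(Z, Z)), add(SZ, add(SZ, SZ)))))
  step 8: S(S(add(S(add(add(SZ, SZ), mul(Z, Z))), add(SZ, add(SZ, SZ)))))
  step 9: S(S(S(add(add(add(SZ, SZ), mul(Z, Z)), add(SZ, add(SZ, SZ))))))
  step 10: S(S(S(add(add(S(add(Z, SZ)), mul(Z, Z)), add(SZ, add(SZ, SZ))))))
  step 11: S(S(S(add(S(add(add(Z, SZ), mul(Z, Z))), add(SZ, add(SZ, SZ))))))
  step 12: S(S(S(S(add(add(add(Z, SZ), mul(Z, Z)), add(SZ, add(SZ, SZ)))))))
  step 13: S(S(S(S(add(add(SZ, mul(Z, Z)), add(SZ, add(SZ, SZ)))))))
  step 14: S(S(S(S(add(S(add(Z, mul(Z, Z))), add(SZ, add(SZ, SZ)))))))
  step 15: S(S(S(S(S(add(add(Z, mul(Z, Z)), add(SZ, add(SZ, SZ))))))))
  step 16: S(S(S(S(S(add(mul(Z, Z), add(SZ, add(SZ, SZ))))))))
  step 17: S(S(S(S(S(add(Z, add(SZ, add(SZ, SZ))))))))
  step 18: S(S(S(S(S(add(SZ, add(SZ, SZ)))))))
  step 19: S(S(S(S(S(S(add(Z, add(SZ, SZ))))))))
  step 20: S(S(S(S(S(S(add(SZ, SZ)))))))
  step 21: S(S(S(S(S(S(S(add(Z, SZ))))))))
  step 22: S^8(Z)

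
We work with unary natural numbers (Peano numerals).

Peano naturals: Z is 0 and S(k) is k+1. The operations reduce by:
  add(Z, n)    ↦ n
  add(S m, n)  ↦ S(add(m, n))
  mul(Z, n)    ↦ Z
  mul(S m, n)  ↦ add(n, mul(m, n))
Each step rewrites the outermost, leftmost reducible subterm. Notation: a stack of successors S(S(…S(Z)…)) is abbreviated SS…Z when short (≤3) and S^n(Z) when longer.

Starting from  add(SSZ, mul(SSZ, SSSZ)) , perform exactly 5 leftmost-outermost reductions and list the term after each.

Answer: after 5 steps: S(S(S(add(SSZ, mul(SZ, SSSZ)))))

Derivation:
  start: add(SSZ, mul(SSZ, SSSZ))
  step 1: S(add(SZ, mul(SSZ, SSSZ)))
  step 2: S(S(add(Z, mul(SSZ, SSSZ))))
  step 3: S(S(mul(SSZ, SSSZ)))
  step 4: S(S(add(SSSZ, mul(SZ, SSSZ))))
  step 5: S(S(S(add(SSZ, mul(SZ, SSSZ)))))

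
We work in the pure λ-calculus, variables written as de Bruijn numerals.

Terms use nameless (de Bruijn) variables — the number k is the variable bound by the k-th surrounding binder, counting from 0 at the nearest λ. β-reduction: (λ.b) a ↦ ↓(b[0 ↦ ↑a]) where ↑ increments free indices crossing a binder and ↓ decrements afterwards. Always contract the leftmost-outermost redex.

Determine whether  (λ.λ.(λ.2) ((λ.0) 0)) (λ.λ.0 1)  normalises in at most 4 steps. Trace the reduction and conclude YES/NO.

Answer: YES — reaches normal form λ.λ.λ.0 1 in 2 ≤ 4 steps

Derivation:
  start: (λ.λ.(λ.2) ((λ.0) 0)) (λ.λ.0 1)
  →1  λ.(λ.λ.λ.0 1) ((λ.0) 0)
  →2  λ.λ.λ.0 1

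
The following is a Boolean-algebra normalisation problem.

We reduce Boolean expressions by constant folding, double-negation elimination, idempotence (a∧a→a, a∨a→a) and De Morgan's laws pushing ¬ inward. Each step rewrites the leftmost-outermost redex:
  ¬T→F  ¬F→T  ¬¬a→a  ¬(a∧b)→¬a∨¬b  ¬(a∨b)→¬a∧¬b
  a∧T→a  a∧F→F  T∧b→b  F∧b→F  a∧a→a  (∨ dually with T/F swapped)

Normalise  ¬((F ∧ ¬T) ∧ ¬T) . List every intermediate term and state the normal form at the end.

  start: ¬((F ∧ ¬T) ∧ ¬T)
  step 1: ¬(F ∧ ¬T) ∨ ¬¬T
  step 2: (¬F ∨ ¬¬T) ∨ ¬¬T
  step 3: (T ∨ ¬¬T) ∨ ¬¬T
  step 4: T ∨ ¬¬T
  step 5: T

Answer: normal form = T  (in 5 steps)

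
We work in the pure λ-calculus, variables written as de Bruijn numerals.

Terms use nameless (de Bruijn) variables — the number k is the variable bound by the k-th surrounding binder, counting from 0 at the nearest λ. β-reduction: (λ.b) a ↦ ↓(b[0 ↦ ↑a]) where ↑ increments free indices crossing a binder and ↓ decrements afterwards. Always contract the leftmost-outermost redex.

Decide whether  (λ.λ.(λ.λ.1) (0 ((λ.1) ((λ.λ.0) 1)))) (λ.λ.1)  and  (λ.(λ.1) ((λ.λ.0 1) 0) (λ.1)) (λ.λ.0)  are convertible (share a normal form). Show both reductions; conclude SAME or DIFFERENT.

Term A:
  start: (λ.λ.(λ.λ.1) (0 ((λ.1) ((λ.λ.0) 1)))) (λ.λ.1)
  step 1: λ.(λ.λ.1) (0 ((λ.1) ((λ.λ.0) (λ.λ.1))))
  step 2: λ.λ.1 ((λ.2) ((λ.λ.0) (λ.λ.1)))
  step 3: λ.λ.1 1

Term B:
  start: (λ.(λ.1) ((λ.λ.0 1) 0) (λ.1)) (λ.λ.0)
  step 1: (λ.λ.λ.0) ((λ.λ.0 1) (λ.λ.0)) (λ.λ.λ.0)
  step 2: (λ.λ.0) (λ.λ.λ.0)
  step 3: λ.0

Answer: DIFFERENT — A ⇓ λ.λ.1 1, B ⇓ λ.0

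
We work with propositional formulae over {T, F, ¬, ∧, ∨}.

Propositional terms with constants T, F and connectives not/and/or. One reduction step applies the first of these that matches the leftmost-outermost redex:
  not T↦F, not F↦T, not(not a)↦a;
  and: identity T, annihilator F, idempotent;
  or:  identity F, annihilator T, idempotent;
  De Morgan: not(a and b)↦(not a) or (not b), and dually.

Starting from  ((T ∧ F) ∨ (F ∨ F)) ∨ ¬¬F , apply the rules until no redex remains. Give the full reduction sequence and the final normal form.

Answer: normal form = F  (in 5 steps)

Derivation:
  start: ((T ∧ F) ∨ (F ∨ F)) ∨ ¬¬F
  →1  (F ∨ (F ∨ F)) ∨ ¬¬F
  →2  (F ∨ F) ∨ ¬¬F
  →3  F ∨ ¬¬F
  →4  ¬¬F
  →5  F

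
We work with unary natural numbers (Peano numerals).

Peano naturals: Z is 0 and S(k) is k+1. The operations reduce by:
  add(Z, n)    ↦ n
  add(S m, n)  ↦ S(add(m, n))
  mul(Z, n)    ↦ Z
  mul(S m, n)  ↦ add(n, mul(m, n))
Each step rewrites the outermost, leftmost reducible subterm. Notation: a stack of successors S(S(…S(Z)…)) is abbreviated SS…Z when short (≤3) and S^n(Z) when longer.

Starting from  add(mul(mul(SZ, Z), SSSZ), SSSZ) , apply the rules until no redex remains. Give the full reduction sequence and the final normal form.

Answer: normal form = SSSZ  (in 5 steps)

Working:
  start: add(mul(mul(SZ, Z), SSSZ), SSSZ)
  step 1: add(mul(add(Z, mul(Z, Z)), SSSZ), SSSZ)
  step 2: add(mul(mul(Z, Z), SSSZ), SSSZ)
  step 3: add(mul(Z, SSSZ), SSSZ)
  step 4: add(Z, SSSZ)
  step 5: SSSZ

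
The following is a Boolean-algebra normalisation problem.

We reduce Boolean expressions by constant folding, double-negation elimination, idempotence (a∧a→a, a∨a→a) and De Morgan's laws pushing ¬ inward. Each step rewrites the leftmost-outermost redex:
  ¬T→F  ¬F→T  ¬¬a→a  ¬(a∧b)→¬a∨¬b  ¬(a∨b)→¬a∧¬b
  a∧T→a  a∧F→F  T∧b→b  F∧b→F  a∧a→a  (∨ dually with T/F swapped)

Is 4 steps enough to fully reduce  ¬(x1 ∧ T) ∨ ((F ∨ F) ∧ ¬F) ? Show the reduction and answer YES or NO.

  start: ¬(x1 ∧ T) ∨ ((F ∨ F) ∧ ¬F)
  [1] (¬x1 ∨ ¬T) ∨ ((F ∨ F) ∧ ¬F)
  [2] (¬x1 ∨ F) ∨ ((F ∨ F) ∧ ¬F)
  [3] ¬x1 ∨ ((F ∨ F) ∧ ¬F)
  [4] ¬x1 ∨ (F ∧ ¬F)

Answer: NO — after 4 steps the term is ¬x1 ∨ (F ∧ ¬F), not yet normal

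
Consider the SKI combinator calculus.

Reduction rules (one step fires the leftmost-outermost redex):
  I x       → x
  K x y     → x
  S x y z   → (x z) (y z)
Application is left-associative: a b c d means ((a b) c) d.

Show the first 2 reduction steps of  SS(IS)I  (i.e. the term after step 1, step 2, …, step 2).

  start: SS(IS)I
  step 1: SI(ISI)
  step 2: SI(SI)

Answer: after 2 steps: SI(SI)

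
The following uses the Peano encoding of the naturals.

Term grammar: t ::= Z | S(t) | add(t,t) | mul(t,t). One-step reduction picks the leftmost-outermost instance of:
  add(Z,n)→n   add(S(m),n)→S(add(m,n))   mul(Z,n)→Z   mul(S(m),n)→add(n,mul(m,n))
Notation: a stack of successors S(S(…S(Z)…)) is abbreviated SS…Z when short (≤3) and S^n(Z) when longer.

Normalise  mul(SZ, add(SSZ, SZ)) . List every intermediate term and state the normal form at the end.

  start: mul(SZ, add(SSZ, SZ))
  step 1: add(add(SSZ, SZ), mul(Z, add(SSZ, SZ)))
  step 2: add(S(add(SZ, SZ)), mul(Z, add(SSZ, SZ)))
  step 3: S(add(add(SZ, SZ), mul(Z, add(SSZ, SZ))))
  step 4: S(add(S(add(Z, SZ)), mul(Z, add(SSZ, SZ))))
  step 5: S(S(add(add(Z, SZ), mul(Z, add(SSZ, SZ)))))
  step 6: S(S(add(SZ, mul(Z, add(SSZ, SZ)))))
  step 7: S(S(S(add(Z, mul(Z, add(SSZ, SZ))))))
  step 8: S(S(S(mul(Z, add(SSZ, SZ)))))
  step 9: SSSZ

Answer: normal form = SSSZ  (in 9 steps)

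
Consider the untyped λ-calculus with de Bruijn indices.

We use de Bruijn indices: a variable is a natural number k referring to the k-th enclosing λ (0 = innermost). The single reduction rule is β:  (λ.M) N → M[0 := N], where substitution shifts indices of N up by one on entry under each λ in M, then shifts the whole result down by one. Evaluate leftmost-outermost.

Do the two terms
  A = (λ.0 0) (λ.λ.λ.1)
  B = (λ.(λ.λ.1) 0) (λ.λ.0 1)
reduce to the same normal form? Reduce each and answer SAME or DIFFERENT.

Answer: DIFFERENT — A ⇓ λ.λ.1, B ⇓ λ.λ.λ.0 1

Working:
Term A:
  start: (λ.0 0) (λ.λ.λ.1)
  →1  (λ.λ.λ.1) (λ.λ.λ.1)
  →2  λ.λ.1

Term B:
  start: (λ.(λ.λ.1) 0) (λ.λ.0 1)
  →1  (λ.λ.1) (λ.λ.0 1)
  →2  λ.λ.λ.0 1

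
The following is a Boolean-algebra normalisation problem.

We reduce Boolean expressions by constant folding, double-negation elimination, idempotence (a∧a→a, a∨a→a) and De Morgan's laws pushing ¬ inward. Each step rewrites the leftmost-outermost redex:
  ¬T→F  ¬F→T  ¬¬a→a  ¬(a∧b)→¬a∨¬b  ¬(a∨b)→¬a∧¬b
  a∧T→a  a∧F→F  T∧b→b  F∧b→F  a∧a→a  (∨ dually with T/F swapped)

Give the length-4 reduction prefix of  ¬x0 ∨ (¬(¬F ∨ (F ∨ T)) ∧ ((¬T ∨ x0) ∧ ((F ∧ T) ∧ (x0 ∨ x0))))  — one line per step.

  start: ¬x0 ∨ (¬(¬F ∨ (F ∨ T)) ∧ ((¬T ∨ x0) ∧ ((F ∧ T) ∧ (x0 ∨ x0))))
  step 1: ¬x0 ∨ ((¬¬F ∧ ¬(F ∨ T)) ∧ ((¬T ∨ x0) ∧ ((F ∧ T) ∧ (x0 ∨ x0))))
  step 2: ¬x0 ∨ ((F ∧ ¬(F ∨ T)) ∧ ((¬T ∨ x0) ∧ ((F ∧ T) ∧ (x0 ∨ x0))))
  step 3: ¬x0 ∨ (F ∧ ((¬T ∨ x0) ∧ ((F ∧ T) ∧ (x0 ∨ x0))))
  step 4: ¬x0 ∨ F

Answer: after 4 steps: ¬x0 ∨ F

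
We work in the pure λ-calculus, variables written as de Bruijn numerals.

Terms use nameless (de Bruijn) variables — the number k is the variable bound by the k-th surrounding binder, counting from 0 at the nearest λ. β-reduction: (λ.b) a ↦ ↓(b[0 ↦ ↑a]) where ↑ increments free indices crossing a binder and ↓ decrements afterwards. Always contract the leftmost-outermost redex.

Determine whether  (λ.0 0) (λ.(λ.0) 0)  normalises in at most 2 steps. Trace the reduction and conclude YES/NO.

Answer: NO — after 2 steps the term is (λ.0) (λ.(λ.0) 0), not yet normal

Reduction:
  start: (λ.0 0) (λ.(λ.0) 0)
  [1] (λ.(λ.0) 0) (λ.(λ.0) 0)
  [2] (λ.0) (λ.(λ.0) 0)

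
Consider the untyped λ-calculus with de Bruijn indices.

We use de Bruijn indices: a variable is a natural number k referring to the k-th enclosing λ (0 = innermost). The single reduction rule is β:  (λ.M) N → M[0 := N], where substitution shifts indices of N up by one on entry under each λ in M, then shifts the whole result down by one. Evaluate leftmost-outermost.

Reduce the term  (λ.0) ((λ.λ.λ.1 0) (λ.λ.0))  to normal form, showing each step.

  start: (λ.0) ((λ.λ.λ.1 0) (λ.λ.0))
  →1  (λ.λ.λ.1 0) (λ.λ.0)
  →2  λ.λ.1 0

Answer: normal form = λ.λ.1 0  (in 2 steps)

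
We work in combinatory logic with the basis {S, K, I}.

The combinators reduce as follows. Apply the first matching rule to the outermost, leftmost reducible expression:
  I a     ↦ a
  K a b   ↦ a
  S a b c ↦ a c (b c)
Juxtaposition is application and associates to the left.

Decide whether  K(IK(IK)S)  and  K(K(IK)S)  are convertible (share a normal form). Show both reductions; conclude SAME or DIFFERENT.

Term A:
  start: K(IK(IK)S)
  →1  K(K(IK)S)
  →2  K(IK)
  →3  KK

Term B:
  start: K(K(IK)S)
  →1  K(IK)
  →2  KK

Answer: SAME — A ⇓ KK, B ⇓ KK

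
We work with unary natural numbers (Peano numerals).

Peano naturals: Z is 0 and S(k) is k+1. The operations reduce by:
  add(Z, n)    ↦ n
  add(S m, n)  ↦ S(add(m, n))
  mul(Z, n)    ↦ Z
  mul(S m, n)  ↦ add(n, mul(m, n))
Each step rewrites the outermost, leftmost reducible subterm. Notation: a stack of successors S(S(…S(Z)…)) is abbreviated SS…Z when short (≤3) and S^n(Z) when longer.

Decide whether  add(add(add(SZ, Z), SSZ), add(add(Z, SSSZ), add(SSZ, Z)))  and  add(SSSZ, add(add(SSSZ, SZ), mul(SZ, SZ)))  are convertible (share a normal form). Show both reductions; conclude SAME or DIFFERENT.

Term A:
  start: add(add(add(SZ, Z), SSZ), add(add(Z, SSSZ), add(SSZ, Z)))
  step 1: add(add(S(add(Z, Z)), SSZ), add(add(Z, SSSZ), add(SSZ, Z)))
  step 2: add(S(add(add(Z, Z), SSZ)), add(add(Z, SSSZ), add(SSZ, Z)))
  step 3: S(add(add(add(Z, Z), SSZ), add(add(Z, SSSZ), add(SSZ, Z))))
  step 4: S(add(add(Z, SSZ), add(add(Z, SSSZ), add(SSZ, Z))))
  step 5: S(add(SSZ, add(add(Z, SSSZ), add(SSZ, Z))))
  step 6: S(S(add(SZ, add(add(Z, SSSZ), add(SSZ, Z)))))
  step 7: S(S(S(add(Z, add(add(Z, SSSZ), add(SSZ, Z))))))
  step 8: S(S(S(add(add(Z, SSSZ), add(SSZ, Z)))))
  step 9: S(S(S(add(SSSZ, add(SSZ, Z)))))
  step 10: S(S(S(S(add(SSZ, add(SSZ, Z))))))
  step 11: S(S(S(S(S(add(SZ, add(SSZ, Z)))))))
  step 12: S(S(S(S(S(S(add(Z, add(SSZ, Z))))))))
  step 13: S(S(S(S(S(S(add(SSZ, Z)))))))
  step 14: S(S(S(S(S(S(S(add(SZ, Z))))))))
  step 15: S(S(S(S(S(S(S(S(add(Z, Z)))))))))
  step 16: S^8(Z)

Term B:
  start: add(SSSZ, add(add(SSSZ, SZ), mul(SZ, SZ)))
  step 1: S(add(SSZ, add(add(SSSZ, SZ), mul(SZ, SZ))))
  step 2: S(S(add(SZ, add(add(SSSZ, SZ), mul(SZ, SZ)))))
  step 3: S(S(S(add(Z, add(add(SSSZ, SZ), mul(SZ, SZ))))))
  step 4: S(S(S(add(add(SSSZ, SZ), mul(SZ, SZ)))))
  step 5: S(S(S(add(S(add(SSZ, SZ)), mul(SZ, SZ)))))
  step 6: S(S(S(S(add(add(SSZ, SZ), mul(SZ, SZ))))))
  step 7: S(S(S(S(add(S(add(SZ, SZ)), mul(SZ, SZ))))))
  step 8: S(S(S(S(S(add(add(SZ, SZ), mul(SZ, SZ)))))))
  step 9: S(S(S(S(S(add(S(add(Z, SZ)), mul(SZ, SZ)))))))
  step 10: S(S(S(S(S(S(add(add(Z, SZ), mul(SZ, SZ))))))))
  step 11: S(S(S(S(S(S(add(SZ, mul(SZ, SZ))))))))
  step 12: S(S(S(S(S(S(S(add(Z, mul(SZ, SZ)))))))))
  step 13: S(S(S(S(S(S(S(mul(SZ, SZ))))))))
  step 14: S(S(S(S(S(S(S(add(SZ, mul(Z, SZ)))))))))
  step 15: S(S(S(S(S(S(S(S(add(Z, mul(Z, SZ))))))))))
  step 16: S(S(S(S(S(S(S(S(mul(Z, SZ)))))))))
  step 17: S^8(Z)

Answer: SAME — A ⇓ S^8(Z), B ⇓ S^8(Z)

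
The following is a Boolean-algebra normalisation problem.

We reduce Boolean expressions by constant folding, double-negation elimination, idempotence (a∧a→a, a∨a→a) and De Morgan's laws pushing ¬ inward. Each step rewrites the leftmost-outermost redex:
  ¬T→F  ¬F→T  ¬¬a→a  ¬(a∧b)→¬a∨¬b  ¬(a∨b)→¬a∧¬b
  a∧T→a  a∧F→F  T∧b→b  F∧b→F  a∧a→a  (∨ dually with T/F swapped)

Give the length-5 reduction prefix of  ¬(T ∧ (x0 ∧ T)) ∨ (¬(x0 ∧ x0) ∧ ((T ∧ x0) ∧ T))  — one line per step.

Answer: after 5 steps: (¬x0 ∨ F) ∨ (¬(x0 ∧ x0) ∧ ((T ∧ x0) ∧ T))

Reduction:
  start: ¬(T ∧ (x0 ∧ T)) ∨ (¬(x0 ∧ x0) ∧ ((T ∧ x0) ∧ T))
  [1] (¬T ∨ ¬(x0 ∧ T)) ∨ (¬(x0 ∧ x0) ∧ ((T ∧ x0) ∧ T))
  [2] (F ∨ ¬(x0 ∧ T)) ∨ (¬(x0 ∧ x0) ∧ ((T ∧ x0) ∧ T))
  [3] ¬(x0 ∧ T) ∨ (¬(x0 ∧ x0) ∧ ((T ∧ x0) ∧ T))
  [4] (¬x0 ∨ ¬T) ∨ (¬(x0 ∧ x0) ∧ ((T ∧ x0) ∧ T))
  [5] (¬x0 ∨ F) ∨ (¬(x0 ∧ x0) ∧ ((T ∧ x0) ∧ T))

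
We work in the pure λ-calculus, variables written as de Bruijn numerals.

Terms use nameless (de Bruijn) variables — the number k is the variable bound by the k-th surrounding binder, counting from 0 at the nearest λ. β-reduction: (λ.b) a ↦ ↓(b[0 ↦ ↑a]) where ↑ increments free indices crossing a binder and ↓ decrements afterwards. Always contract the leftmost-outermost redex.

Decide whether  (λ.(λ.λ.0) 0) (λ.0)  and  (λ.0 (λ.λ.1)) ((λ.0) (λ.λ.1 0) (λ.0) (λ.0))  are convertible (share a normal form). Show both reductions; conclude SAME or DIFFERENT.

Term A:
  start: (λ.(λ.λ.0) 0) (λ.0)
  [1] (λ.λ.0) (λ.0)
  [2] λ.0

Term B:
  start: (λ.0 (λ.λ.1)) ((λ.0) (λ.λ.1 0) (λ.0) (λ.0))
  [1] (λ.0) (λ.λ.1 0) (λ.0) (λ.0) (λ.λ.1)
  [2] (λ.λ.1 0) (λ.0) (λ.0) (λ.λ.1)
  [3] (λ.(λ.0) 0) (λ.0) (λ.λ.1)
  [4] (λ.0) (λ.0) (λ.λ.1)
  [5] (λ.0) (λ.λ.1)
  [6] λ.λ.1

Answer: DIFFERENT — A ⇓ λ.0, B ⇓ λ.λ.1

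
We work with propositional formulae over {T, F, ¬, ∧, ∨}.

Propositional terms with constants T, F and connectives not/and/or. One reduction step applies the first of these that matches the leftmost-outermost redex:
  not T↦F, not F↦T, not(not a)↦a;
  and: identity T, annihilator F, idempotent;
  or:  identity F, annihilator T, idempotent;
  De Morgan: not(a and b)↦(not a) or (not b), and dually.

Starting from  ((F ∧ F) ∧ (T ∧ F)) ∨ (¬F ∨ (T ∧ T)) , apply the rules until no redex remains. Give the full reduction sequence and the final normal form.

Answer: normal form = T  (in 5 steps)

Working:
  start: ((F ∧ F) ∧ (T ∧ F)) ∨ (¬F ∨ (T ∧ T))
  step 1: (F ∧ (T ∧ F)) ∨ (¬F ∨ (T ∧ T))
  step 2: F ∨ (¬F ∨ (T ∧ T))
  step 3: ¬F ∨ (T ∧ T)
  step 4: T ∨ (T ∧ T)
  step 5: T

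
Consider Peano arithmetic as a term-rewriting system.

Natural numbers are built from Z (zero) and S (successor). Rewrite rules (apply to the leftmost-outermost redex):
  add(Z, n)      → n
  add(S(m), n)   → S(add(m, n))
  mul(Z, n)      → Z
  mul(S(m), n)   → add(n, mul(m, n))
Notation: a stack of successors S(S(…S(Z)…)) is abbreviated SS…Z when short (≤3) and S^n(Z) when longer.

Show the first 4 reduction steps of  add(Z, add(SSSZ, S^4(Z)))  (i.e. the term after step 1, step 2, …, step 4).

Answer: after 4 steps: S(S(S(add(Z, S^4(Z)))))

Working:
  start: add(Z, add(SSSZ, S^4(Z)))
  →1  add(SSSZ, S^4(Z))
  →2  S(add(SSZ, S^4(Z)))
  →3  S(S(add(SZ, S^4(Z))))
  →4  S(S(S(add(Z, S^4(Z)))))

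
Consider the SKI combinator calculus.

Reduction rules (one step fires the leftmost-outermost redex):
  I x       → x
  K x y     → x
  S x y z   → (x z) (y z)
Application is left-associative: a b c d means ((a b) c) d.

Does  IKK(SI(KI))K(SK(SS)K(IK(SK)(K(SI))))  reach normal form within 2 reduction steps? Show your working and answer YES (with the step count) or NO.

Answer: NO — after 2 steps the term is KK(SK(SS)K(IK(SK)(K(SI)))), not yet normal

Reduction:
  start: IKK(SI(KI))K(SK(SS)K(IK(SK)(K(SI))))
  [1] KK(SI(KI))K(SK(SS)K(IK(SK)(K(SI))))
  [2] KK(SK(SS)K(IK(SK)(K(SI))))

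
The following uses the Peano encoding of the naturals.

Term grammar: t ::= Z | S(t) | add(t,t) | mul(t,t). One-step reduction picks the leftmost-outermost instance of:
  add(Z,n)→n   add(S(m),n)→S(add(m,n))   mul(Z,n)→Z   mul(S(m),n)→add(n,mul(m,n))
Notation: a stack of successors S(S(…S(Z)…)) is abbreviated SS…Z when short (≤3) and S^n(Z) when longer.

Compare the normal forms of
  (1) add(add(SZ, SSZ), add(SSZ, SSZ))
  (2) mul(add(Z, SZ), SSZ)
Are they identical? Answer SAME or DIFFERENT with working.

Term A:
  start: add(add(SZ, SSZ), add(SSZ, SSZ))
  step 1: add(S(add(Z, SSZ)), add(SSZ, SSZ))
  step 2: S(add(add(Z, SSZ), add(SSZ, SSZ)))
  step 3: S(add(SSZ, add(SSZ, SSZ)))
  step 4: S(S(add(SZ, add(SSZ, SSZ))))
  step 5: S(S(S(add(Z, add(SSZ, SSZ)))))
  step 6: S(S(S(add(SSZ, SSZ))))
  step 7: S(S(S(S(add(SZ, SSZ)))))
  step 8: S(S(S(S(S(add(Z, SSZ))))))
  step 9: S^7(Z)

Term B:
  start: mul(add(Z, SZ), SSZ)
  step 1: mul(SZ, SSZ)
  step 2: add(SSZ, mul(Z, SSZ))
  step 3: S(add(SZ, mul(Z, SSZ)))
  step 4: S(S(add(Z, mul(Z, SSZ))))
  step 5: S(S(mul(Z, SSZ)))
  step 6: SSZ

Answer: DIFFERENT — A ⇓ S^7(Z), B ⇓ SSZ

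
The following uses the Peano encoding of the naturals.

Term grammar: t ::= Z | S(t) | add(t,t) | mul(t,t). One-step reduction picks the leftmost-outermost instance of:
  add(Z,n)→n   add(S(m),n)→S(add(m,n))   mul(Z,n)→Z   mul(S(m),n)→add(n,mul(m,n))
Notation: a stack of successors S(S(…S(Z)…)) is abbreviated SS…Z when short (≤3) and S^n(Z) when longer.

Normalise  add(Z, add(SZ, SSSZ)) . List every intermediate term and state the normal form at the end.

Answer: normal form = S^4(Z)  (in 3 steps)

Derivation:
  start: add(Z, add(SZ, SSSZ))
  step 1: add(SZ, SSSZ)
  step 2: S(add(Z, SSSZ))
  step 3: S^4(Z)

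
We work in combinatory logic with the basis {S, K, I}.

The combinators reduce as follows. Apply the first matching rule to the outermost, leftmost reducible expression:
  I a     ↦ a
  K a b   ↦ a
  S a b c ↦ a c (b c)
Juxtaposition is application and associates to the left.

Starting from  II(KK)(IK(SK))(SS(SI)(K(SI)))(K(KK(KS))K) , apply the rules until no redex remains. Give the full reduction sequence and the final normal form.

  start: II(KK)(IK(SK))(SS(SI)(K(SI)))(K(KK(KS))K)
  →1  I(KK)(IK(SK))(SS(SI)(K(SI)))(K(KK(KS))K)
  →2  KK(IK(SK))(SS(SI)(K(SI)))(K(KK(KS))K)
  →3  K(SS(SI)(K(SI)))(K(KK(KS))K)
  →4  SS(SI)(K(SI))
  →5  S(K(SI))(SI(K(SI)))

Answer: normal form = S(K(SI))(SI(K(SI)))  (in 5 steps)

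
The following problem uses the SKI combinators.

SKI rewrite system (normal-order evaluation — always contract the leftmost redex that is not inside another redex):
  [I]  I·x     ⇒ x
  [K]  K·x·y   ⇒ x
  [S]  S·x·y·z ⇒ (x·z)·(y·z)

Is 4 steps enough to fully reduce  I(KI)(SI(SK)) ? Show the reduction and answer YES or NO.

Answer: YES — reaches normal form I in 2 ≤ 4 steps

Reduction:
  start: I(KI)(SI(SK))
  →1  KI(SI(SK))
  →2  I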